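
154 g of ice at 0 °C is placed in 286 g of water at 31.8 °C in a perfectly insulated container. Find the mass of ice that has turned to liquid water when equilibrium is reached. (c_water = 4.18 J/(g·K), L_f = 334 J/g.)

Heat available from the water dropping to 0 °C: 286·4.18·31.8 = 38016 J.
Fully melting the ice requires m_ice L_f = 154·334 = 51436 J.
38016 J < 51436 J, so only part of the ice melts and the system sits at 0 °C.
m_melt = 38016 / L_f = 113.8 g.

m_melted ≈ 114 g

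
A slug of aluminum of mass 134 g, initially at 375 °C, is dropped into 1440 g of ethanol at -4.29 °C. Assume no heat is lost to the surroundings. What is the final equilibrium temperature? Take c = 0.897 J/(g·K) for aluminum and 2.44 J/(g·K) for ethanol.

T_f = Σ m_i c_i T_i / Σ m_i c_i:
T_f = (120.2·375 + 3513.6·(-4.29)) / (120.2 + 3513.6)
    = 30001 / 3633.8 ≈ 8.26 °C

T_f ≈ 8.3 °C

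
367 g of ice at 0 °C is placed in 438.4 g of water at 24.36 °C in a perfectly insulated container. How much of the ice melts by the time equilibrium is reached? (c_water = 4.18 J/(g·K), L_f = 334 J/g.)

m_melted ≈ 134 g

Heat available from the water dropping to 0 °C: 438.4×4.18×24.36 = 44640 J.
To melt every bit of ice: 367×334 = 122578 J.
That's not enough to melt it all — equilibrium is at 0 °C with ice remaining.
Mass melted = 44640/334 ≈ 133.7 g.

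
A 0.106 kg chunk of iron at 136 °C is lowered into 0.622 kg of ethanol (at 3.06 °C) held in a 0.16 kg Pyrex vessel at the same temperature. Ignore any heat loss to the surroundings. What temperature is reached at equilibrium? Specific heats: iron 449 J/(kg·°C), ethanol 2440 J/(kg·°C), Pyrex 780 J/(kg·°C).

T_f ≈ 6.8 °C

T_f = Σ m_i c_i T_i / Σ m_i c_i:
T_f = (47.59·136 + 1517.7·3.06 + 124.8·3.06) / (47.59 + 1517.7 + 124.8)
    = 11499 / 1690.1 ≈ 6.80 °C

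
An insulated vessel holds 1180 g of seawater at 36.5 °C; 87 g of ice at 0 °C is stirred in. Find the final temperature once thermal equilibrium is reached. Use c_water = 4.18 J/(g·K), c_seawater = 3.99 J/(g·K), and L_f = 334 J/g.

T_f ≈ 28.2 °C

Setting the total heat transfer to zero:
latent heat to melt: 87·334 = 29058; warm the meltwater: 363.66 T; seawater: 4708.2(T − 36.5)
5071.9 T = 171849 − 29058 = 142791
T ≈ 28.15 °C (positive, so assuming full melt was valid).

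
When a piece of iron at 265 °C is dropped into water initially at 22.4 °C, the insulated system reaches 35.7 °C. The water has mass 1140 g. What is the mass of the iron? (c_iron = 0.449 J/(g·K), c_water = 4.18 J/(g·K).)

m ≈ 616 g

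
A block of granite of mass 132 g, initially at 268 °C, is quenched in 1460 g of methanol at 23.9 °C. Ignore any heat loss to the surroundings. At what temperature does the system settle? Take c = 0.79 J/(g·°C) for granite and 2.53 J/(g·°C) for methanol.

Set heat shed by the hot body equal to heat absorbed by the cold body:
132*0.79*(268 − T) = 1460*2.53*(T − 23.9)
104.28(268 − T) = 3693.8(T − 23.9)
3798.1 T = 116229  ⇒  T ≈ 30.60 °C

T_f ≈ 30.6 °C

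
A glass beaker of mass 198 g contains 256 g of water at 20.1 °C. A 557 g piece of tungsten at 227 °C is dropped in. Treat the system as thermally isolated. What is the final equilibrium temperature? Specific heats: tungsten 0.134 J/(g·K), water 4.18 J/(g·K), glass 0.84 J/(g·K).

T_f ≈ 31.9 °C

Energy conservation, ΣQ = 0:
557×0.134×(T − 227) + 256×4.18×(T − 20.1) + 198×0.84×(T − 20.1) = 0
74.64(T − 227) + 1070.1(T − 20.1) + 166.32(T − 20.1) = 0
(74.64 + 1070.1 + 166.32) T = 74.64×227 + 1070.1×20.1 + 166.32×20.1
T = 41794 / 1311 = 31.9 °C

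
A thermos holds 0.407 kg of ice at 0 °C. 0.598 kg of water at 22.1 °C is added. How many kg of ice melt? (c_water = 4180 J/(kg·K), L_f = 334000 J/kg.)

Cooling the water to 0 °C releases 0.598×4180×22.1 = 55242 J.
Melting all 0.407 kg of ice would need 0.407×334000 = 135938 J.
That's not enough to melt it all — equilibrium is at 0 °C with ice remaining.
Mass melted = 55242/334000 ≈ 0.1654 kg.

m_melted ≈ 0.165 kg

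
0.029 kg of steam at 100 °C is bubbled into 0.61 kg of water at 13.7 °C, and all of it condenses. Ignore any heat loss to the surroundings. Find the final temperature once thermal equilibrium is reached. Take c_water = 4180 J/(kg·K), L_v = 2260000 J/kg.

Net heat exchanged in the isolated system is zero:
condense steam: −0.029×2260000 = −65540; condensed water 100 °C→T: 121.22(T − 100); water warms: 0.61×4180×(T − 13.7) = 2549.8(T − 13.7)
2671 T = 65540 + 12122 + 34932 = 112594
T ≈ 42.15 °C, under the boiling point, so the assumption holds.

T_f ≈ 42.2 °C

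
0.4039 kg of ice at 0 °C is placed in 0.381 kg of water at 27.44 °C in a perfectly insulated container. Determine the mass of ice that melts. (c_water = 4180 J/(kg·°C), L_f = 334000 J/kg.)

Heat available from the water dropping to 0 °C: 0.381·4180·27.44 = 43700 J.
Fully melting the ice requires m_ice L_f = 0.4039·334000 = 134903 J.
That's not enough to melt it all — equilibrium is at 0 °C with ice remaining.
m_melted·334000 = 43700  ⇒  m_melted ≈ 0.1308 kg.

m_melted ≈ 0.131 kg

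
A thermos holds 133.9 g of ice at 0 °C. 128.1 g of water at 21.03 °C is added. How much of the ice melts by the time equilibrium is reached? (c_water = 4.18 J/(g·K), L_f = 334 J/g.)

Cooling the water to 0 °C releases 128.1·4.18·21.03 = 11261 J.
Melting all 133.9 g of ice would need 133.9·334 = 44723 J.
11261 J < 44723 J, so only part of the ice melts and the system sits at 0 °C.
m_melted·334 = 11261  ⇒  m_melted ≈ 33.71 g.

m_melted ≈ 33.7 g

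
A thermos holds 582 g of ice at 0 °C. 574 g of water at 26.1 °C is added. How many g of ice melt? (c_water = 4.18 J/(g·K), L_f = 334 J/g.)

Cooling the water to 0 °C releases 574·4.18·26.1 = 62622 J.
Melting all 582 g of ice would need 582·334 = 194388 J.
That's not enough to melt it all — equilibrium is at 0 °C with ice remaining.
m_melt = 62622 / L_f = 187.5 g.

m_melted ≈ 187 g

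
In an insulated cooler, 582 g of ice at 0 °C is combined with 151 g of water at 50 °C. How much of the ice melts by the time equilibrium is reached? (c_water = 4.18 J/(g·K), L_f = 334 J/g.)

m_melted ≈ 94.5 g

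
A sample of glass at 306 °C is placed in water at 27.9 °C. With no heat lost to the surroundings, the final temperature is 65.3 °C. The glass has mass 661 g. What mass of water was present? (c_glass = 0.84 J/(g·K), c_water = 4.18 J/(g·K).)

|Q_glass| = |Q_water|:
661·0.84·(306 − 65.3) = m·4.18·(65.3 − 27.9)
156.33 m = 133646  ⇒  m ≈ 854.9 g

m ≈ 855 g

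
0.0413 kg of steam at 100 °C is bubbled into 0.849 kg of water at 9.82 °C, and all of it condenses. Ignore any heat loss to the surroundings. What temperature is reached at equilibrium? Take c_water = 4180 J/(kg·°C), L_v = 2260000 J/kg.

T_f ≈ 39.1 °C

Conservation of energy gives ΣQ = 0:
condense steam: −0.0413·2260000 = −93338; condensate cools 100→T: 0.0413·4180·(T − 100) = 172.63(T − 100); original water: 3548.8(T − 9.82)
3721.5 T = 93338 + 17263 + 34849 = 145451
T ≈ 39.08 °C — below 100 °C, confirming all the steam condensed.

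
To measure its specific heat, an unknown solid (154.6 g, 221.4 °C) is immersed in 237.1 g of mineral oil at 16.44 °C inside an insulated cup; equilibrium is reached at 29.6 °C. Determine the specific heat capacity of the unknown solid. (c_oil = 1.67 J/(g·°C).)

c ≈ 0.176 J/(g·°C)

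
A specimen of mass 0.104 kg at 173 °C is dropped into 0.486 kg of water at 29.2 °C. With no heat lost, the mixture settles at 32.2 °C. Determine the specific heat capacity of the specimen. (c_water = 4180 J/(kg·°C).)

m_s c (T_s − T_f) = m_water c_water (T_f − T_0):
0.104·c·(173 − 32.2) = 0.486·4180·(32.2 − 29.2)
14.64 c = 6094.4  ⇒  c ≈ 416.2 J/(kg·°C)

c ≈ 416 J/(kg·°C)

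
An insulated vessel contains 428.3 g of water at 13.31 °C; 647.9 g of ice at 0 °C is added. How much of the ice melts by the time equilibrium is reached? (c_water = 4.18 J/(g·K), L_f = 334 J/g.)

m_melted ≈ 71.3 g

Water can give up m c ΔT = 428.3×4.18×13.31 = 23829 J before reaching 0 °C.
Melting all 647.9 g of ice would need 647.9×334 = 216399 J.
Since 23829 < 216399 J, not all the ice melts; equilibrium is at 0 °C.
Mass melted = 23829/334 ≈ 71.34 g.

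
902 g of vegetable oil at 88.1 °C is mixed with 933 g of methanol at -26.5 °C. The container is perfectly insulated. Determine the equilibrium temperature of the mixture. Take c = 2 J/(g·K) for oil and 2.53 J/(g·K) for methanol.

Let T be the final temperature. ΣQ_i = 0:
902·2·(T − 88.1) + 933·2.53·(T − (-26.5)) = 0
1804(T − 88.1) + 2360.5(T − (-26.5)) = 0
(1804 + 2360.5) T = 1804·88.1 + 2360.5·(-26.5)
T = 96379/4164.5 ≈ 23.14 °C

T_f ≈ 23.1 °C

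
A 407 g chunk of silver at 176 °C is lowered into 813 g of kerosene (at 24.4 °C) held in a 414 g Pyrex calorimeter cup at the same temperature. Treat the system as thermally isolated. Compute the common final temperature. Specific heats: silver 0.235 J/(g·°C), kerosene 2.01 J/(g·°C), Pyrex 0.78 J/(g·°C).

T_f ≈ 31.5 °C

Energy conservation, ΣQ = 0:
407×0.235×(T − 176) + 813×2.01×(T − 24.4) + 414×0.78×(T − 24.4) = 0
2052.7 T = 64586
T ≈ 31.46 °C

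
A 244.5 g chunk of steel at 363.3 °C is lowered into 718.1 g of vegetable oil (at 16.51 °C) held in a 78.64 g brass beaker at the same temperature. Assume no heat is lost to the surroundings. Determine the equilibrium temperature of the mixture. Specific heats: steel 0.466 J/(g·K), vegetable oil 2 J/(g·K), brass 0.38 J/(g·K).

Net heat exchanged in the isolated system is zero:
244.5·0.466·(T − 363.3) + 718.1·2·(T − 16.51) + 78.64·0.38·(T − 16.51) = 0
1580 T = 65598
T = 65598 / 1580 = 41.5 °C

T_f ≈ 41.5 °C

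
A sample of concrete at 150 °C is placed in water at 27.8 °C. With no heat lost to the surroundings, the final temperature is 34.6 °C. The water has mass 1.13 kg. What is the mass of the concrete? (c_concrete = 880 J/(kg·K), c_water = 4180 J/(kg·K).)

m ≈ 0.316 kg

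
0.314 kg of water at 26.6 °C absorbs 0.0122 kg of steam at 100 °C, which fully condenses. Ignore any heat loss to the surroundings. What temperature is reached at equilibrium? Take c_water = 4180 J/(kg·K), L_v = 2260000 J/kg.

Energy balance with sensible and latent terms:
steam→water at 100 °C releases m L_v = 0.0122×2260000 = 27572; condensed water 100 °C→T: 51(T − 100); water warms: 0.314×4180×(T − 26.6) = 1312.5(T − 26.6)
1363.5 T = 27572 + 5099.6 + 34913 = 67585
T ≈ 49.57 °C, under the boiling point, so the assumption holds.

T_f ≈ 49.6 °C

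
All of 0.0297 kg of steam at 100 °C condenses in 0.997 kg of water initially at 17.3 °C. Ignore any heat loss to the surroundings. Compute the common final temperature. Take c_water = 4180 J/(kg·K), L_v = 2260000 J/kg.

Energy balance with sensible and latent terms:
steam→water at 100 °C releases m L_v = 0.0297×2260000 = 67122; condensate cools 100→T: 0.0297×4180×(T − 100) = 124.15(T − 100); original water: 4167.5(T − 17.3)
4291.6 T = 67122 + 12415 + 72097 = 151634
T ≈ 35.33 °C (< 100 °C, so full condensation is consistent).

T_f ≈ 35.3 °C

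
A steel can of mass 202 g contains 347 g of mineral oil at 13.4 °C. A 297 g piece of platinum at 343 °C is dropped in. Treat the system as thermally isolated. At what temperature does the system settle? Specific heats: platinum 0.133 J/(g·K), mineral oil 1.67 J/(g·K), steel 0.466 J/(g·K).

T_f ≈ 31.7 °C

Setting the total heat transfer to zero:
297·0.133·(T − 343) + 347·1.67·(T − 13.4) + 202·0.466·(T − 13.4) = 0
39.5(T − 343) + 579.49(T − 13.4) + 94.13(T − 13.4) = 0
(39.5 + 579.49 + 94.13) T = 39.5·343 + 579.49·13.4 + 94.13·13.4
T ≈ 31.66 °C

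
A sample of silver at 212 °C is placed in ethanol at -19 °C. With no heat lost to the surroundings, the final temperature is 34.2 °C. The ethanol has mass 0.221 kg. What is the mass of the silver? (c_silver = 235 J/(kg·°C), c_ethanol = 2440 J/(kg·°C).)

m ≈ 0.687 kg

Heat lost by the silver = heat gained by the ethanol:
m×235×(212 − 34.2) = 0.221×2440×(34.2 − (-19))
41783 m = 28688  ⇒  m ≈ 0.6866 kg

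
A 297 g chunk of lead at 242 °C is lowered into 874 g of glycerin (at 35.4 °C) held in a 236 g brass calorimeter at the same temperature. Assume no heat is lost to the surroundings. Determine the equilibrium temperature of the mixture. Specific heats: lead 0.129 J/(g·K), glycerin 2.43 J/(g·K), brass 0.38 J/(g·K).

With ΣQ=0 the equilibrium temperature is the m·c-weighted mean:
T_f = (38.31×242 + 2123.8×35.4 + 89.68×35.4) / (38.31 + 2123.8 + 89.68)
    = 87630 / 2251.8 ≈ 38.92 °C

T_f ≈ 38.9 °C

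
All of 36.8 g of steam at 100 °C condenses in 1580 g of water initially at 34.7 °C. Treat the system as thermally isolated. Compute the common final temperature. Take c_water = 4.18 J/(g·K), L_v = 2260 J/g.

T_f ≈ 48.5 °C

Taking heat into each body as positive, Σ m c ΔT = 0:
steam→water at 100 °C releases m L_v = 36.8×2260 = 83168; condensed water 100 °C→T: 153.82(T − 100); water warms: 1580×4.18×(T − 34.7) = 6604.4(T − 34.7)
6758.2 T = 83168 + 15382 + 229173 = 327723
T ≈ 48.49 °C — below 100 °C, confirming all the steam condensed.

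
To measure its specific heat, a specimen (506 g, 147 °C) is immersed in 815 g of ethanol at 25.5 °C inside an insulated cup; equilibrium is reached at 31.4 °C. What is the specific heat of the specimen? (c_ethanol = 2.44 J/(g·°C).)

c ≈ 0.201 J/(g·°C)

Setting the total heat transfer to zero:
506×c×(31.4 − 147) + 815×2.44×(31.4 − 25.5) = 0
-58494 c = -11733
c = -11733/-58494 ≈ 0.2006 J/(g·°C)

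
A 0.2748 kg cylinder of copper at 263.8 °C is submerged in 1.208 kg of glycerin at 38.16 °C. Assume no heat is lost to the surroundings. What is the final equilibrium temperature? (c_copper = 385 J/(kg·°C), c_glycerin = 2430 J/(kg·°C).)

T_f ≈ 46.0 °C

Net heat exchanged in the isolated system is zero:
0.2748×385×(T − 263.8) + 1.208×2430×(T − 38.16) = 0
105.8(T − 263.8) + 2935.4(T − 38.16) = 0
(105.8 + 2935.4) T = 105.8×263.8 + 2935.4×38.16
T = 139926/3041.2 ≈ 46.01 °C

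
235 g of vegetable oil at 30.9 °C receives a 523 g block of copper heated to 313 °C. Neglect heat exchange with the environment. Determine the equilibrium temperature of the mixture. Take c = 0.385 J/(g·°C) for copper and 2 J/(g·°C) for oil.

T_f ≈ 115.5 °C

Taking heat into each body as positive, Σ m c ΔT = 0:
523·0.385·(T − 313) + 235·2·(T − 30.9) = 0
671.36 T = 77547
T = 77547/671.36 ≈ 115.51 °C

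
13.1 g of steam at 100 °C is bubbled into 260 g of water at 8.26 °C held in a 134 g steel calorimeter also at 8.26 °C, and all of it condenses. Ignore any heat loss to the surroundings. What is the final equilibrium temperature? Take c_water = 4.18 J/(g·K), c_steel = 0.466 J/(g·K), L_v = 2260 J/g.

Setting the total heat transfer to zero:
latent heat released on condensation: 13.1·2260 = 29606; condensate cools 100→T: 13.1·4.18·(T − 100) = 54.76(T − 100); water warms: 260·4.18·(T − 8.26) = 1086.8(T − 8.26); steel cup: 134·0.466·(T − 8.26) = 62.44(T − 8.26)
1204 T = 29606 + 5475.8 + 9492.8 = 44575
T ≈ 37.02 °C (< 100 °C, so full condensation is consistent).

T_f ≈ 37.0 °C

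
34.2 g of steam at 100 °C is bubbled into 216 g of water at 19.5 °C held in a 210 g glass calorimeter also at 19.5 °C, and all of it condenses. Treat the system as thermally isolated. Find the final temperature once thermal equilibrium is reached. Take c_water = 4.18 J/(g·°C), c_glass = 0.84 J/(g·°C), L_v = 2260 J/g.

T_f ≈ 92.2 °C

Conservation of energy gives ΣQ = 0:
latent heat released on condensation: 34.2×2260 = 77292; condensed water 100 °C→T: 142.96(T − 100); water warms: 216×4.18×(T − 19.5) = 902.88(T − 19.5); cup: 176.4(T − 19.5)
1222.2 T = 77292 + 14296 + 21046 = 112634
T ≈ 92.15 °C (< 100 °C, so full condensation is consistent).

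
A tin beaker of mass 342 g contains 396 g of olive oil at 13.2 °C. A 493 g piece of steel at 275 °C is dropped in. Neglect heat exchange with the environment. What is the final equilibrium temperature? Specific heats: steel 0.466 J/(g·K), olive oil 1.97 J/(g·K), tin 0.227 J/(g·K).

T_f is the heat-capacity-weighted average of the initial temperatures:
T_f = (229.74×275 + 780.12×13.2 + 77.63×13.2) / (229.74 + 780.12 + 77.63)
    = 74500 / 1087.5 ≈ 68.51 °C

T_f ≈ 68.5 °C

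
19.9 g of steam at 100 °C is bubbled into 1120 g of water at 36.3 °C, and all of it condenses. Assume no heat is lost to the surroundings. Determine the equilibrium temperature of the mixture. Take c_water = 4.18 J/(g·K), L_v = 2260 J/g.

Heat gained plus heat lost sum to zero:
latent heat released on condensation: 19.9×2260 = 44974; condensate cools 100→T: 19.9×4.18×(T − 100) = 83.18(T − 100); original water: 4681.6(T − 36.3)
4764.8 T = 44974 + 8318.2 + 169942 = 223234
T ≈ 46.85 °C (< 100 °C, so full condensation is consistent).

T_f ≈ 46.9 °C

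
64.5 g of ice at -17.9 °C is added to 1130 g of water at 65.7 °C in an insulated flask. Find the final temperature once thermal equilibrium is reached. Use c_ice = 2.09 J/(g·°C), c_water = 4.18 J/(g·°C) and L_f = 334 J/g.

T_f ≈ 57.4 °C

Let T be the final temperature. ΣQ_i = 0:
ice -17.9→0 °C: 64.5×2.09×17.9 = 2413
  melt ice: 64.5×334 = 21543
  warm the meltwater: 269.61 T
  water cools: 1130×4.18×(T − 65.7) = 4723.4(T − 65.7)
4993 T = 310327 − 23956 = 286371
T ≈ 57.35 °C. Since T > 0 °C, the all-ice-melts assumption holds.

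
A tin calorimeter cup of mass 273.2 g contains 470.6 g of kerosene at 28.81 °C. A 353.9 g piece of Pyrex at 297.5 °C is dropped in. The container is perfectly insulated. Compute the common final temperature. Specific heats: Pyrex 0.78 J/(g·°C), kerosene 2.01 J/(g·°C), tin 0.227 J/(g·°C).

T_f ≈ 86.6 °C

Conservation of energy gives ΣQ = 0:
353.9*0.78*(T − 297.5) + 470.6*2.01*(T − 28.81) + 273.2*0.227*(T − 28.81) = 0
(276.04 + 945.91 + 62.02) T = 276.04*297.5 + 945.91*28.81 + 62.02*28.81
T = 111161/1284 ≈ 86.58 °C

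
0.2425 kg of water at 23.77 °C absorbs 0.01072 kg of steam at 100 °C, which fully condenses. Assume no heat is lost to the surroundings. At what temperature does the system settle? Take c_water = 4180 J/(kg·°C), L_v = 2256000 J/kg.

Conservation of energy gives ΣQ = 0:
steam→water at 100 °C releases m L_v = 0.01072×2256000 = 24184; condensed water 100 °C→T: 44.81(T − 100); water warms: 0.2425×4180×(T − 23.77) = 1013.6(T − 23.77)
1058.5 T = 24184 + 4481 + 24094 = 52760
T ≈ 49.85 °C, under the boiling point, so the assumption holds.

T_f ≈ 49.8 °C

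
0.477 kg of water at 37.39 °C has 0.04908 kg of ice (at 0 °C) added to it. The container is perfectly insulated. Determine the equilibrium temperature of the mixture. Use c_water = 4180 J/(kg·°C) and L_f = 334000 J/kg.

T_f ≈ 26.4 °C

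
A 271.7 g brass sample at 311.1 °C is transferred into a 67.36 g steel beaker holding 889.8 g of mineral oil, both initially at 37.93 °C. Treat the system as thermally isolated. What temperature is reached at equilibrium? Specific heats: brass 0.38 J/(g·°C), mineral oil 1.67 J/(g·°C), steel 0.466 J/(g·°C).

Energy conservation, ΣQ = 0:
271.7*0.38*(T − 311.1) + 889.8*1.67*(T − 37.93) + 67.36*0.466*(T − 37.93) = 0
103.25(T − 311.1) + 1486(T − 37.93) + 31.39(T − 37.93) = 0
1620.6 T = 89673
T = 89673 / 1620.6 = 55.3 °C

T_f ≈ 55.3 °C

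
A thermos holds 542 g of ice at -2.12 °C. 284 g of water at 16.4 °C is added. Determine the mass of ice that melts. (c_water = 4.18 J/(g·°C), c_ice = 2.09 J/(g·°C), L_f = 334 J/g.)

m_melted ≈ 51.1 g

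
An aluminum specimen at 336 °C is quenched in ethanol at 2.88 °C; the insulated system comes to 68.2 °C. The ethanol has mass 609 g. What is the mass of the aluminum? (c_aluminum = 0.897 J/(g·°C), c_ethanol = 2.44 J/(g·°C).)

m ≈ 404 g

Setting the total heat transfer to zero:
m×0.897×(68.2 − 336) + 609×2.44×(68.2 − 2.88) = 0
-240.22 m = -97063
m = -97063/-240.22 ≈ 404.1 g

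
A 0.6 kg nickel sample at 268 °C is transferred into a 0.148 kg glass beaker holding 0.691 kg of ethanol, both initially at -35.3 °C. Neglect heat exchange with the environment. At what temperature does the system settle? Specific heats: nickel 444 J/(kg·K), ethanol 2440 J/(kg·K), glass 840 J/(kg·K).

T_f ≈ 3.6 °C

With ΣQ=0 the equilibrium temperature is the m·c-weighted mean:
T_f = (266.4×268 + 1686×(-35.3) + 124.32×(-35.3)) / (266.4 + 1686 + 124.32)
    = 7489.5 / 2076.8 ≈ 3.61 °C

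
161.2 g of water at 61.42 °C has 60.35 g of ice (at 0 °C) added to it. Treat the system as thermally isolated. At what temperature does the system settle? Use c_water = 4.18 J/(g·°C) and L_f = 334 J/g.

Sum of m c ΔT and latent-heat terms is zero:
fusion: m_ice L_f = 60.35×334 = 20157; meltwater 0→T: 60.35×4.18×T = 252.26 T; water cools: 161.2×4.18×(T − 61.42) = 673.82(T − 61.42)
926.08 T = 41386 − 20157 = 21229
T ≈ 22.92 °C. Since T > 0 °C, the all-ice-melts assumption holds.

T_f ≈ 22.9 °C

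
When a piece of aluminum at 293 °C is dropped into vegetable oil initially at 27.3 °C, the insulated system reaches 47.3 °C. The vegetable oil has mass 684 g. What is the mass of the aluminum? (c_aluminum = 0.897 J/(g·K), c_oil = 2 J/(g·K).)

m ≈ 124 g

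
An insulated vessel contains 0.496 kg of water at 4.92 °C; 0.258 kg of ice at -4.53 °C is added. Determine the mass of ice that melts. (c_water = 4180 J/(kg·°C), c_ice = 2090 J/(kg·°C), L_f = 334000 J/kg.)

m_melted ≈ 0.0232 kg

Cooling the water to 0 °C releases 0.496×4180×4.92 = 10201 J.
Of that, 0.258×2090×4.53 = 2442.7 J goes to bring the ice to 0 °C, leaving 7757.9 J.
Melting all 0.258 kg of ice would need 0.258×334000 = 86172 J.
7757.9 J < 86172 J, so only part of the ice melts and the system sits at 0 °C.
Mass melted = 7757.9/334000 ≈ 0.02323 kg.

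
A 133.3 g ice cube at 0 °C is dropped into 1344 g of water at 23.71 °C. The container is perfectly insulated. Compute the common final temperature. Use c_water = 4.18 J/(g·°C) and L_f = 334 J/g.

T_f ≈ 14.4 °C

Sum of m c ΔT and latent-heat terms is zero:
melt ice: 133.3·334 = 44522; meltwater 0→T: 133.3·4.18·T = 557.19 T; water: 5617.9(T − 23.71)
6175.1 T = 133201 − 44522 = 88679
T ≈ 14.36 °C. Since T > 0 °C, the all-ice-melts assumption holds.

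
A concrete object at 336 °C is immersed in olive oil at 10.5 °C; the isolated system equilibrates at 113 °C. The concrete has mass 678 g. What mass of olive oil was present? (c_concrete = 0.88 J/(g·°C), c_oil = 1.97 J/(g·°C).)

m ≈ 659 g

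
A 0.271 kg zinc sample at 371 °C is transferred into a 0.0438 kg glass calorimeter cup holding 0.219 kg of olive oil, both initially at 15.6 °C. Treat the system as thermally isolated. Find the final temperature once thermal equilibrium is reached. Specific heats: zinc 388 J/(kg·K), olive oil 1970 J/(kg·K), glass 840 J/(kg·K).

T_f ≈ 80.8 °C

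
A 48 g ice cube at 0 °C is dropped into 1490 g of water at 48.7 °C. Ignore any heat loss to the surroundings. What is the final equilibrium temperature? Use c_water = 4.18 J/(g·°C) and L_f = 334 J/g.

T_f ≈ 44.7 °C

Sum of m c ΔT and latent-heat terms is zero:
fusion: m_ice L_f = 48×334 = 16032
  meltwater 0→T: 48×4.18×T = 200.64 T
  water: 6228.2(T − 48.7)
6428.8 T = 303313 − 16032 = 287281
T ≈ 44.69 °C — above 0 °C, consistent with complete melting.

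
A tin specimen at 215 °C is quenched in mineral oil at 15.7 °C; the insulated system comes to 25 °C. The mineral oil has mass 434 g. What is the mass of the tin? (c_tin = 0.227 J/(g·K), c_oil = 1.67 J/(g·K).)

m ≈ 156 g

Taking heat into each body as positive, Σ m c ΔT = 0:
m·0.227·(25 − 215) + 434·1.67·(25 − 15.7) = 0
-43.13 m = -6740.5
m = -6740.5/-43.13 ≈ 156.3 g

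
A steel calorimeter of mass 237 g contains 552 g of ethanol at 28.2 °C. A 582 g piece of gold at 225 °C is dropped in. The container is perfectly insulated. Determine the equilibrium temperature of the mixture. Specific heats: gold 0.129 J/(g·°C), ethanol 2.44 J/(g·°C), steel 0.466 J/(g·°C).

Heat gained plus heat lost sum to zero:
582·0.129·(T − 225) + 552·2.44·(T − 28.2) + 237·0.466·(T − 28.2) = 0
1532.4 T = 57989
T = 57989/1532.4 ≈ 37.84 °C

T_f ≈ 37.8 °C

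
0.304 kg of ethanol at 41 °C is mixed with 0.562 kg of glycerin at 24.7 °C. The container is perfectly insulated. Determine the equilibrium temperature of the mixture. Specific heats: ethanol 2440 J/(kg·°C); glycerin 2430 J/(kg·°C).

T_f = Σ m_i c_i T_i / Σ m_i c_i:
T_f = (741.76·41 + 1365.7·24.7) / (741.76 + 1365.7)
    = 64144 / 2107.4 ≈ 30.44 °C

T_f ≈ 30.4 °C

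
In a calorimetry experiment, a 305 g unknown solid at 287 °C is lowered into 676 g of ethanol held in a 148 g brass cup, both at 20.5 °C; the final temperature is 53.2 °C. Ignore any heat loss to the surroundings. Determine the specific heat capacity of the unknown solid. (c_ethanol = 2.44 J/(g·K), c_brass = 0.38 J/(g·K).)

c ≈ 0.782 J/(g·K)

Heat gained plus heat lost sum to zero:
305×c×(53.2 − 287) + 676×2.44×(53.2 − 20.5) + 148×0.38×(53.2 − 20.5) = 0
-71309 c = -55776
c = -55776/-71309 ≈ 0.7822 J/(g·K)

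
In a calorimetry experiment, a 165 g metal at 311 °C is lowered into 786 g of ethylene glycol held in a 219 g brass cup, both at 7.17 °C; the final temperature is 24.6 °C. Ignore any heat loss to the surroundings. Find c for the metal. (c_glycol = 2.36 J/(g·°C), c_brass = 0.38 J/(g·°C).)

c ≈ 0.715 J/(g·°C)

Conservation of energy gives ΣQ = 0:
165×c×(24.6 − 311) + 786×2.36×(24.6 − 7.17) + 219×0.38×(24.6 − 7.17) = 0
-47256 c = -33782
c = -33782/-47256 ≈ 0.7149 J/(g·°C)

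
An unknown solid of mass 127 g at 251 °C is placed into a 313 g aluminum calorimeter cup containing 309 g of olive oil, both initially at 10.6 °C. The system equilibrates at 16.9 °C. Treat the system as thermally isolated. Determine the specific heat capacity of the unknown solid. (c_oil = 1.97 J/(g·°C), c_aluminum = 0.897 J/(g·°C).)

c ≈ 0.188 J/(g·°C)

Let T be the final temperature. ΣQ_i = 0:
127×c×(16.9 − 251) + 309×1.97×(16.9 − 10.6) + 313×0.897×(16.9 − 10.6) = 0
-29731 c = -5603.8
c = -5603.8/-29731 ≈ 0.1885 J/(g·°C)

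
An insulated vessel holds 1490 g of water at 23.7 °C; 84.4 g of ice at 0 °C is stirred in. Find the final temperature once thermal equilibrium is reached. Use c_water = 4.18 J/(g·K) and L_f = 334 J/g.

Taking heat into each body as positive, Σ m c ΔT = 0:
melt ice: 84.4×334 = 28190; warm the meltwater: 352.79 T; water: 6228.2(T − 23.7)
6581 T = 147608 − 28190 = 119419
T ≈ 18.15 °C. Since T > 0 °C, the all-ice-melts assumption holds.

T_f ≈ 18.1 °C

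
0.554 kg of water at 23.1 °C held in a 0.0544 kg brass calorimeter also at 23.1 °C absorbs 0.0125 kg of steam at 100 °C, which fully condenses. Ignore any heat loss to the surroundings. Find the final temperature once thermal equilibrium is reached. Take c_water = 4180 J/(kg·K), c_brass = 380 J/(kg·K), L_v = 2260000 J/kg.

T_f ≈ 36.6 °C

Sum of m c ΔT and latent-heat terms is zero:
condense steam: −0.0125×2260000 = −28250; condensate cools 100→T: 0.0125×4180×(T − 100) = 52.25(T − 100); original water: 2315.7(T − 23.1); brass cup: 0.0544×380×(T − 23.1) = 20.67(T − 23.1)
2388.6 T = 28250 + 5225 + 53971 = 87446
T ≈ 36.61 °C — below 100 °C, confirming all the steam condensed.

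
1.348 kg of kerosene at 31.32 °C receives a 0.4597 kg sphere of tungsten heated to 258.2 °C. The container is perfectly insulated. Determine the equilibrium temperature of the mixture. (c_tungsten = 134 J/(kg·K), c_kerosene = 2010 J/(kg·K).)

T_f ≈ 36.4 °C

Taking heat into each body as positive, Σ m c ΔT = 0:
0.4597×134×(T − 258.2) + 1.348×2010×(T − 31.32) = 0
61.6(T − 258.2) + 2709.5(T − 31.32) = 0
2771.1 T = 100766
T ≈ 36.36 °C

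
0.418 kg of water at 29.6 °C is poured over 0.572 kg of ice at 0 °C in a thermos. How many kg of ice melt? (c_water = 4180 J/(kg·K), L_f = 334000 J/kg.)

Cooling the water to 0 °C releases 0.418×4180×29.6 = 51718 J.
Fully melting the ice requires m_ice L_f = 0.572×334000 = 191048 J.
51718 J < 191048 J, so only part of the ice melts and the system sits at 0 °C.
m_melt = 51718 / L_f = 0.1548 kg.

m_melted ≈ 0.155 kg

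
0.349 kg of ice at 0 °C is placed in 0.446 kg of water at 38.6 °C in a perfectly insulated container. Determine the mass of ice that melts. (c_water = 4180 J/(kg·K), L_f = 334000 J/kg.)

m_melted ≈ 0.215 kg

Cooling the water to 0 °C releases 0.446·4180·38.6 = 71961 J.
Fully melting the ice requires m_ice L_f = 0.349·334000 = 116566 J.
71961 J < 116566 J, so only part of the ice melts and the system sits at 0 °C.
m_melted·334000 = 71961  ⇒  m_melted ≈ 0.2155 kg.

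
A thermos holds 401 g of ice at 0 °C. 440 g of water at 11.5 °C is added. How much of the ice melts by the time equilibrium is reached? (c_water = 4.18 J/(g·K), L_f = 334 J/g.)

m_melted ≈ 63.3 g

Water can give up m c ΔT = 440×4.18×11.5 = 21151 J before reaching 0 °C.
Melting all 401 g of ice would need 401×334 = 133934 J.
21151 J < 133934 J, so only part of the ice melts and the system sits at 0 °C.
m_melted×334 = 21151  ⇒  m_melted ≈ 63.33 g.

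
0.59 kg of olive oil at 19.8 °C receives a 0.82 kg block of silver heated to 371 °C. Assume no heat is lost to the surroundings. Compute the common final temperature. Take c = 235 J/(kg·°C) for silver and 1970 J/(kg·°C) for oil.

T_f ≈ 69.7 °C

Taking heat into each body as positive, Σ m c ΔT = 0:
0.82·235·(T − 371) + 0.59·1970·(T − 19.8) = 0
192.7(T − 371) + 1162.3(T − 19.8) = 0
(192.7 + 1162.3) T = 192.7·371 + 1162.3·19.8
T = 94505 / 1355 = 69.7 °C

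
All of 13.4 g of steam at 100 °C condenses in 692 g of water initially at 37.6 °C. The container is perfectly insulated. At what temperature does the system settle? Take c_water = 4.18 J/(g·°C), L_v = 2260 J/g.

T_f ≈ 49.1 °C

Setting the total heat transfer to zero:
steam→water at 100 °C releases m L_v = 13.4×2260 = 30284; condensate cools 100→T: 13.4×4.18×(T − 100) = 56.01(T − 100); water warms: 692×4.18×(T − 37.6) = 2892.6(T − 37.6)
2948.6 T = 30284 + 5601.2 + 108760 = 144645
T ≈ 49.06 °C — below 100 °C, confirming all the steam condensed.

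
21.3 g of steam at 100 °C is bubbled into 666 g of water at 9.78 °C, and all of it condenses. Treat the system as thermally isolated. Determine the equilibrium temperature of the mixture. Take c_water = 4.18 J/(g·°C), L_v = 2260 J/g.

T_f ≈ 29.3 °C

Let T be the final temperature. ΣQ_i = 0:
steam→water at 100 °C releases m L_v = 21.3×2260 = 48138; condensed water 100 °C→T: 89.03(T − 100); water warms: 666×4.18×(T − 9.78) = 2783.9(T − 9.78)
2872.9 T = 48138 + 8903.4 + 27226 = 84268
T ≈ 29.33 °C, under the boiling point, so the assumption holds.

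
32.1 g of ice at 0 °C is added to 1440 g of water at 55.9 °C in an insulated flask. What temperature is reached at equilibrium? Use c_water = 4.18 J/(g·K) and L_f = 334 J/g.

Conservation of energy gives ΣQ = 0:
melt ice: 32.1×334 = 10721; warm the meltwater: 134.18 T; water: 6019.2(T − 55.9)
6153.4 T = 336473 − 10721 = 325752
T ≈ 52.94 °C (positive, so assuming full melt was valid).

T_f ≈ 52.9 °C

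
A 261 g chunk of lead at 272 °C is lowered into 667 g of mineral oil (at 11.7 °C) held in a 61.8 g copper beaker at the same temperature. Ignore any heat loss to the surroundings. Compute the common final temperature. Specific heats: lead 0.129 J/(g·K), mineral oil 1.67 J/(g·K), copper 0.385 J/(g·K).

T_f ≈ 19.2 °C

Energy conservation, ΣQ = 0:
261×0.129×(T − 272) + 667×1.67×(T − 11.7) + 61.8×0.385×(T − 11.7) = 0
33.67(T − 272) + 1113.9(T − 11.7) + 23.79(T − 11.7) = 0
1171.4 T = 22469
T ≈ 19.18 °C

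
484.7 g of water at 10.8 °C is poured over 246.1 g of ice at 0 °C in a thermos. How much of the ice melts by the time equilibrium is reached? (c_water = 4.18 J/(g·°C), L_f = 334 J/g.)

Cooling the water to 0 °C releases 484.7·4.18·10.8 = 21881 J.
Fully melting the ice requires m_ice L_f = 246.1·334 = 82197 J.
Since 21881 < 82197 J, not all the ice melts; equilibrium is at 0 °C.
m_melt = 21881 / L_f = 65.51 g.

m_melted ≈ 65.5 g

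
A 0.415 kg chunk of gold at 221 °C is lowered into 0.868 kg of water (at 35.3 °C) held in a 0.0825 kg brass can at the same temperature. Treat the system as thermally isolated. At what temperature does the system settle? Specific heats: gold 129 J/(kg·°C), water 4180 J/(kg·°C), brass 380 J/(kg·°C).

With ΣQ=0 the equilibrium temperature is the m·c-weighted mean:
T_f = (53.53·221 + 3628.2·35.3 + 31.35·35.3) / (53.53 + 3628.2 + 31.35)
    = 141015 / 3713.1 ≈ 37.98 °C

T_f ≈ 38.0 °C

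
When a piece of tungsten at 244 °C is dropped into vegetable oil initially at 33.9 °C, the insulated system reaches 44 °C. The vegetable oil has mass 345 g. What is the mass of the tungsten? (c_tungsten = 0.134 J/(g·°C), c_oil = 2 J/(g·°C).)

|Q_tungsten| = |Q_oil|:
m×0.134×(244 − 44) = 345×2×(44 − 33.9)
26.8 m = 6969  ⇒  m ≈ 260 g

m ≈ 260 g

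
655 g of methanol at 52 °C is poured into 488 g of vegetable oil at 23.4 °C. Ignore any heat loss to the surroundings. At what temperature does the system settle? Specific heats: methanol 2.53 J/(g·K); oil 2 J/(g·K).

Taking heat into each body as positive, Σ m c ΔT = 0:
655×2.53×(T − 52) + 488×2×(T − 23.4) = 0
2633.1 T = 109010
T ≈ 41.40 °C

T_f ≈ 41.4 °C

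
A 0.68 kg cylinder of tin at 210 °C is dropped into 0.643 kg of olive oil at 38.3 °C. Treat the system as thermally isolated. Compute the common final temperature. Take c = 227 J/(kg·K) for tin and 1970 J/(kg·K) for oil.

T_f ≈ 57.0 °C

Set heat shed by the hot body equal to heat absorbed by the cold body:
0.68*227*(210 − T) = 0.643*1970*(T − 38.3)
154.36(210 − T) = 1266.7(T − 38.3)
1421.1 T = 80931  ⇒  T ≈ 56.95 °C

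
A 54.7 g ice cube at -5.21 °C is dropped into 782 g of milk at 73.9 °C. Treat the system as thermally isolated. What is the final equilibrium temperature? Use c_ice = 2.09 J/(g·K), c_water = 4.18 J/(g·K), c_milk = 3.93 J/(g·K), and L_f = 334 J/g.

T_f ≈ 63.1 °C

Taking heat into each body as positive, Σ m c ΔT = 0:
ice -5.21→0 °C: 54.7·2.09·5.21 = 595.62; melt ice: 54.7·334 = 18270; meltwater 0→T: 54.7·4.18·T = 228.65 T; milk: 3073.3(T − 73.9)
3301.9 T = 227114 − 18865 = 208248
T ≈ 63.07 °C (positive, so assuming full melt was valid).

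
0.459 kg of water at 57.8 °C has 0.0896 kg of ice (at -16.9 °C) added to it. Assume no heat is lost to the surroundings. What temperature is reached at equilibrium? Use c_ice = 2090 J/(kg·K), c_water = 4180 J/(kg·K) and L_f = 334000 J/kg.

T_f ≈ 33.9 °C

Setting the total heat transfer to zero:
ice -16.9→0 °C: 0.0896·2090·16.9 = 3164.8; fusion: m_ice L_f = 0.0896·334000 = 29926; meltwater 0→T: 0.0896·4180·T = 374.53 T; water: 1918.6(T − 57.8)
2293.1 T = 110896 − 33091 = 77805
T ≈ 33.93 °C — above 0 °C, consistent with complete melting.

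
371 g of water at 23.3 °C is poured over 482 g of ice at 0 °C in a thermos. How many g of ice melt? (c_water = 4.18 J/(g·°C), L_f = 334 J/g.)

m_melted ≈ 108 g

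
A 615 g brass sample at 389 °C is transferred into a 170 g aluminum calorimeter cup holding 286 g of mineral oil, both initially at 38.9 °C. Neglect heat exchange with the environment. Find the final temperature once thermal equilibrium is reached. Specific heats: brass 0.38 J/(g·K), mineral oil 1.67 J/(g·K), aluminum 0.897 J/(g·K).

T_f ≈ 133.6 °C

Conservation of energy gives ΣQ = 0:
615*0.38*(T − 389) + 286*1.67*(T − 38.9) + 170*0.897*(T − 38.9) = 0
863.81 T = 115421
T ≈ 133.62 °C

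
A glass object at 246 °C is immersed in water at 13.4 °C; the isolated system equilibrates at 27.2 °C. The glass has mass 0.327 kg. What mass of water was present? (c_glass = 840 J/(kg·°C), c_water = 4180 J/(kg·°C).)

m ≈ 1.04 kg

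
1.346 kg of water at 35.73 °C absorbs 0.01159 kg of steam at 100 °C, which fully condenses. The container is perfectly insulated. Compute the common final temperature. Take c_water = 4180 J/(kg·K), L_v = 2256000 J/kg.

T_f ≈ 40.9 °C

Energy conservation, ΣQ = 0:
condense steam: −0.01159×2256000 = −26147
  condensed water 100 °C→T: 48.45(T − 100)
  water warms: 1.346×4180×(T − 35.73) = 5626.3(T − 35.73)
5674.7 T = 26147 + 4844.6 + 201027 = 232019
T ≈ 40.89 °C (< 100 °C, so full condensation is consistent).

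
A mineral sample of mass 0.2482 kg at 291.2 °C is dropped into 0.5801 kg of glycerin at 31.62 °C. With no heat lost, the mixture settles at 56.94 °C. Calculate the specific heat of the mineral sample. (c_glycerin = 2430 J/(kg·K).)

c ≈ 614 J/(kg·K)

Let T be the final temperature. ΣQ_i = 0:
0.2482×c×(56.94 − 291.2) + 0.5801×2430×(56.94 − 31.62) = 0
-58.14 c = -35692
c = -35692/-58.14 ≈ 613.9 J/(kg·K)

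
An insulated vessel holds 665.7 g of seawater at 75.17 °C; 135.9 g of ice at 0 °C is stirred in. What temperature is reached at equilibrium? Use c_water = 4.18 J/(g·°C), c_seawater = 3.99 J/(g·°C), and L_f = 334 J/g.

Net heat exchanged in the isolated system is zero:
fusion: m_ice L_f = 135.9·334 = 45391
  warm the meltwater: 568.06 T
  seawater: 2656.1(T − 75.17)
3224.2 T = 199662 − 45391 = 154272
T ≈ 47.85 °C — above 0 °C, consistent with complete melting.

T_f ≈ 47.8 °C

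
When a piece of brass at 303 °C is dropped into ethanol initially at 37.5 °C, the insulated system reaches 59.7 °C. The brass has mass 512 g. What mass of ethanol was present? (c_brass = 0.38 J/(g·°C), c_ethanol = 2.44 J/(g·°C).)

m ≈ 874 g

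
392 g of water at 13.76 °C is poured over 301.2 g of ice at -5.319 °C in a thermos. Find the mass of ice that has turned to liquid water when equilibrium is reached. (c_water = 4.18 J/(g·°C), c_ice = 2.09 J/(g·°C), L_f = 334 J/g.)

m_melted ≈ 57.5 g

Cooling the water to 0 °C releases 392×4.18×13.76 = 22547 J.
Warming the ice to 0 °C takes 301.2×2.09×5.319 = 3348.4 J, leaving 19198 J for melting.
Fully melting the ice requires m_ice L_f = 301.2×334 = 100601 J.
19198 J < 100601 J, so only part of the ice melts and the system sits at 0 °C.
Mass melted = 19198/334 ≈ 57.48 g.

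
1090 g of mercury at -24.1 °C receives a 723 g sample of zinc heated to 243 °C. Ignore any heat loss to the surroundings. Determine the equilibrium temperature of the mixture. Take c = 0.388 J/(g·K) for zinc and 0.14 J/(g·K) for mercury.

Heat lost by the zinc equals heat gained by the mercury:
723·0.388·(243 − T) = 1090·0.14·(T − (-24.1))
280.52(243 − T) = 152.6(T − (-24.1))
433.12 T = 64490  ⇒  T ≈ 148.89 °C

T_f ≈ 148.9 °C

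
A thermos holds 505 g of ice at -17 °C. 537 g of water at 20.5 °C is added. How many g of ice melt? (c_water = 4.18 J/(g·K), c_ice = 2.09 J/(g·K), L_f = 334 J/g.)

m_melted ≈ 84.1 g

Cooling the water to 0 °C releases 537·4.18·20.5 = 46016 J.
Warming the ice to 0 °C takes 505·2.09·17 = 17943 J, leaving 28073 J for melting.
Fully melting the ice requires m_ice L_f = 505·334 = 168670 J.
That's not enough to melt it all — equilibrium is at 0 °C with ice remaining.
m_melted·334 = 28073  ⇒  m_melted ≈ 84.05 g.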